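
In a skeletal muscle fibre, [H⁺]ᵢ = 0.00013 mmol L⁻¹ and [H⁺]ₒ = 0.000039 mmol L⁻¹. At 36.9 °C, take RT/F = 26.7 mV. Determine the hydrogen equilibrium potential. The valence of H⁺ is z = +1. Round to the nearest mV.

-32 mV

E = (26.7/z) · ln([H⁺]_out/[H⁺]_in) with z = +1.
= (26.7/1) · ln(0.000039/0.00013) = 26.70 · ln(0.3)
= 26.70 · (-1.2040) = -32.15 mV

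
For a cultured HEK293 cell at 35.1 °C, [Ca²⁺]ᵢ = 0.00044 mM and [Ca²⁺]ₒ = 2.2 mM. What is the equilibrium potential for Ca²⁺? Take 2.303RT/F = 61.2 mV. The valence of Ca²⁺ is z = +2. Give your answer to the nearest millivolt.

E = (61.2/z) · log₁₀([Ca²⁺]_out/[Ca²⁺]_in) with z = +2.
= (61.2/2) · log₁₀(2.2/0.00044) = 30.60 · log₁₀(5000)
= 30.60 · (3.6990) = 113.19 mV

113 mV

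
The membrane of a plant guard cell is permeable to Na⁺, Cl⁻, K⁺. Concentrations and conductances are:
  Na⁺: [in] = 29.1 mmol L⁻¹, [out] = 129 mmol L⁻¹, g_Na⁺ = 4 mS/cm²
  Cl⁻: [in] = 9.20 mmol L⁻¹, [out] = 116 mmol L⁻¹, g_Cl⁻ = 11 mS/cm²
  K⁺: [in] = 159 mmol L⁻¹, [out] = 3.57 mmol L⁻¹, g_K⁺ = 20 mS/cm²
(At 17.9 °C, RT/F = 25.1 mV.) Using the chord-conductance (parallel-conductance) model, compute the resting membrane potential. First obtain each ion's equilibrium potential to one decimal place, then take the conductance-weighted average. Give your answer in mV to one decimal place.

E_Na⁺ = (25.1/1)·ln(129/29.1) = 37.4 mV
E_Cl⁻ = (25.1/-1)·ln(116/9.20) = -63.6 mV
E_K⁺ = (25.1/1)·ln(3.57/159) = -95.3 mV
Vm = (Σ gᵢEᵢ)/(Σ gᵢ) = (4·37.4 + 11·-63.6 + 20·-95.3) / (4 + 11 + 20)
= -2456.00 / 35 = -70.17 mV

-70.2 mV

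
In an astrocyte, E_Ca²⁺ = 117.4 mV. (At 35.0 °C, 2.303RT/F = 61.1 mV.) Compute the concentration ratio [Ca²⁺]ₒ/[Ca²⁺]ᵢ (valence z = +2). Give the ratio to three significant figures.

6960

log₁₀([out]/[in]) = E·z/(61.1) = 117.4 × 2 / 61.1 = 3.8429
[out]/[in] = 10^(3.8429) = 6964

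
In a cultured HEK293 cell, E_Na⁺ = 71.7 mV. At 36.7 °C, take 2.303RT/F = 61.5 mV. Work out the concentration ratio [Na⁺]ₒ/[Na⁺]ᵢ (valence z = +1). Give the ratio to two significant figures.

15

log₁₀([out]/[in]) = E·z/(61.5) = 71.7 × 1 / 61.5 = 1.1659
[out]/[in] = 10^(1.1659) = 14.65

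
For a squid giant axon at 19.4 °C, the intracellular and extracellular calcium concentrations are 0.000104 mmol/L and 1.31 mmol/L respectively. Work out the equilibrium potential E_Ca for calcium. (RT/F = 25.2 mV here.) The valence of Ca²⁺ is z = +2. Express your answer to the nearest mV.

119 mV

E = (25.2/z) · ln([Ca²⁺]_out/[Ca²⁺]_in) with z = +2.
= (25.2/2) · ln(1.31/0.000104) = 12.60 · ln(1.26e+04)
= 12.60 · (9.4411) = 118.96 mV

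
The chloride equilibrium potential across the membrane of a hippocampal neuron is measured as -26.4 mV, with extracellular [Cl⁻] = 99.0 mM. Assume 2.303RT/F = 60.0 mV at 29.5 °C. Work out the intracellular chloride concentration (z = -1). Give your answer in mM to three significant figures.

35.9 mM

Nernst: E = (60.0/-1) · log₁₀([out]/[in]), so log₁₀([out]/[in]) = -26.4 × -1 / 60.0 = 0.4400.
[out]/[in] = 10^(0.4400) = 2.754.
[in] = 99.0 / 2.754 = 35.94 mM.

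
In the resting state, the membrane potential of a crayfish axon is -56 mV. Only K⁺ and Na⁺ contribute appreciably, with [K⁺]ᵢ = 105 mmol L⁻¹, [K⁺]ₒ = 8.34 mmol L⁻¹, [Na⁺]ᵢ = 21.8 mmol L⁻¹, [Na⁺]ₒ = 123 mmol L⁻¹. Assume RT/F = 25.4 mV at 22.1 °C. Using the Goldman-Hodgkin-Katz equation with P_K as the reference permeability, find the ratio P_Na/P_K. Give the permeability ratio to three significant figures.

Let α = P_Na/P_K. GHK: Vm = 25.4·ln[(Kₒ + α·Naₒ)/(Kᵢ + α·Naᵢ)].
e^(Vm/25.4) = e^(-56.0/25.4) = 0.11028
So 0.11028·(Kᵢ + α·Naᵢ) = Kₒ + α·Naₒ → α = (0.11028·105.0 − 8.34) / (123.0 − 0.11028·21.8)
α = (11.58 − 8.34) / (123.0 − 2.404) = 3.239/120.6 = 0.02686

0.0269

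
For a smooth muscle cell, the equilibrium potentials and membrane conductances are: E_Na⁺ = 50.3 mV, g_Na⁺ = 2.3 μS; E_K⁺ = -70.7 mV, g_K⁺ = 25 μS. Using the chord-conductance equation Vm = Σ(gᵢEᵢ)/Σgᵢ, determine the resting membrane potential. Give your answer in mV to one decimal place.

Σ gᵢEᵢ = 2.3·(50.3) + 25·(-70.7) = -1651.81
Σ gᵢ = 2.3 + 25 = 27.3
Vm = -1651.81 / 27.3 = -60.51 mV

-60.5 mV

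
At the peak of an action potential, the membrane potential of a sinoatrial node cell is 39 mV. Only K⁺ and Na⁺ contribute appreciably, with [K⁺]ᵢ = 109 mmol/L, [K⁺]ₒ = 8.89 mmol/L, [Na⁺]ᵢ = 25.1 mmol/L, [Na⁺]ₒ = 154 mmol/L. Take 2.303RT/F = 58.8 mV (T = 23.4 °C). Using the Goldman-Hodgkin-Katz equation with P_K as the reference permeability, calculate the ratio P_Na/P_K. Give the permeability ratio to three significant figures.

12.8

Let α = P_Na/P_K. GHK: Vm = 58.8·log₁₀[(Kₒ + α·Naₒ)/(Kᵢ + α·Naᵢ)].
10^(Vm/58.8) = 10^(39.0/58.8) = 4.6054
So 4.6054·(Kᵢ + α·Naᵢ) = Kₒ + α·Naₒ → α = (4.6054·109.0 − 8.89) / (154.0 − 4.6054·25.1)
α = (502 − 8.89) / (154.0 − 115.6) = 493.1/38.41 = 12.84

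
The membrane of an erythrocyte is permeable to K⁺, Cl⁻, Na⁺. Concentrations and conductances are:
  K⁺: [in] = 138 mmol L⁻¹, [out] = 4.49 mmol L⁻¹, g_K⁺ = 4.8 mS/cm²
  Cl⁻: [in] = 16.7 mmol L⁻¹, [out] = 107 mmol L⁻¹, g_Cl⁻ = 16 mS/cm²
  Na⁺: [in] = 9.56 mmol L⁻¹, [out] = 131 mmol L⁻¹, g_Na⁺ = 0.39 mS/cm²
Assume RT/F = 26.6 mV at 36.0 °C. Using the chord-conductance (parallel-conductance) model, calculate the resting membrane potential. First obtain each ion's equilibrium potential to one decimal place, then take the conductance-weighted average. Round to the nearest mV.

E_K⁺ = (26.6/1)·ln(4.49/138) = -91.1 mV
E_Cl⁻ = (26.6/-1)·ln(107/16.7) = -49.4 mV
E_Na⁺ = (26.6/1)·ln(131/9.56) = 69.6 mV
Vm = (Σ gᵢEᵢ)/(Σ gᵢ) = (4.8·-91.1 + 16·-49.4 + 0.39·69.6) / (4.8 + 16 + 0.39)
= -1200.54 / 21.19 = -56.66 mV

-57 mV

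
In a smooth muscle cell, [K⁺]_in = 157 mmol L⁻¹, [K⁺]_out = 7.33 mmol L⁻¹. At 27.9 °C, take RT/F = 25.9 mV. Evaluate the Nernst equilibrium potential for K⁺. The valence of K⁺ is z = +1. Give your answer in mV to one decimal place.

-79.4 mV

E = (25.9/z) · ln([K⁺]_out/[K⁺]_in) with z = +1.
= (25.9/1) · ln(7.33/157) = 25.90 · ln(0.04669)
= 25.90 · (-3.0643) = -79.36 mV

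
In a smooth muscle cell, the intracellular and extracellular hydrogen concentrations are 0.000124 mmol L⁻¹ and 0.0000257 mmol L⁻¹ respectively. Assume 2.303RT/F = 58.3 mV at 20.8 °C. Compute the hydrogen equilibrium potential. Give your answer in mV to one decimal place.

-39.8 mV

E = (58.3/z) · log₁₀([H⁺]_out/[H⁺]_in) with z = +1.
= (58.3/1) · log₁₀(0.0000257/0.000124) = 58.30 · log₁₀(0.2073)
= 58.30 · (-0.6835) = -39.85 mV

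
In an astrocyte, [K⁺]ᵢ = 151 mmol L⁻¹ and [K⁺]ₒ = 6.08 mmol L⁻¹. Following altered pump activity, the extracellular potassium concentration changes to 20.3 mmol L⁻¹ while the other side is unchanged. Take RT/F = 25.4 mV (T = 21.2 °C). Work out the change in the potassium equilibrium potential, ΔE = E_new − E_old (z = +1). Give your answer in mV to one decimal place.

E_old = (25.4/1)·ln(6.08/151) = -81.59 mV
E_new = (25.4/1)·ln(20.3/151) = -50.97 mV
ΔE = -50.97 − (-81.59) = 30.62 mV

30.6 mV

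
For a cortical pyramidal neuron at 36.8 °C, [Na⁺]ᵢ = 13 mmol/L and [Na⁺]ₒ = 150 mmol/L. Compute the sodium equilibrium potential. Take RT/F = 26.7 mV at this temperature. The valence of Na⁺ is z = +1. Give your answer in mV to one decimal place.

E = (26.7/z) · ln([Na⁺]_out/[Na⁺]_in) with z = +1.
= (26.7/1) · ln(150/13) = 26.70 · ln(11.54)
= 26.70 · (2.4457) = 65.30 mV

65.3 mV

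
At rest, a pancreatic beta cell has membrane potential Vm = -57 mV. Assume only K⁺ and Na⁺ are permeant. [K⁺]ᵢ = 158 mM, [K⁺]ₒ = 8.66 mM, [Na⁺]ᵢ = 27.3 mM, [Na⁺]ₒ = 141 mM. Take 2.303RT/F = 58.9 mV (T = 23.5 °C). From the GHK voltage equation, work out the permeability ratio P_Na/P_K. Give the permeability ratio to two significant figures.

Let α = P_Na/P_K. GHK: Vm = 58.9·log₁₀[(Kₒ + α·Naₒ)/(Kᵢ + α·Naᵢ)].
10^(Vm/58.9) = 10^(-57.0/58.9) = 0.10771
So 0.10771·(Kᵢ + α·Naᵢ) = Kₒ + α·Naₒ → α = (0.10771·158.0 − 8.66) / (141.0 − 0.10771·27.3)
α = (17.02 − 8.66) / (141.0 − 2.94) = 8.358/138.1 = 0.06054

0.061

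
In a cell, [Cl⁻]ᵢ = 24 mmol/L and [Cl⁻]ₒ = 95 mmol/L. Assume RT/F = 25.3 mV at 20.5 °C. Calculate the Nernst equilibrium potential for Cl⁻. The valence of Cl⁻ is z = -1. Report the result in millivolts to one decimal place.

E = (25.3/z) · ln([Cl⁻]_out/[Cl⁻]_in) with z = -1.
For an anion, dividing by z = -1 reverses the sign.
= (25.3/-1) · ln(95/24) = -25.30 · ln(3.958)
= -25.30 · (1.3758) = -34.81 mV

-34.8 mV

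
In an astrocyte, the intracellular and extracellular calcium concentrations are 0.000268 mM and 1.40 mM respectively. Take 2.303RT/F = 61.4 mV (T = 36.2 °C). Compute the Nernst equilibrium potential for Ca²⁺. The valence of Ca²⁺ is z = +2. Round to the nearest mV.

114 mV

E = (61.4/z) · log₁₀([Ca²⁺]_out/[Ca²⁺]_in) with z = +2.
= (61.4/2) · log₁₀(1.40/0.000268) = 30.70 · log₁₀(5224)
= 30.70 · (3.7180) = 114.14 mV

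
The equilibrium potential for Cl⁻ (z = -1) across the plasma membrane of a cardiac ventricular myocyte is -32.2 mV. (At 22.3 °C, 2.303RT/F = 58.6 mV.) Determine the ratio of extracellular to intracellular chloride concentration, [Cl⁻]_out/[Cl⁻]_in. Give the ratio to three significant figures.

log₁₀([out]/[in]) = E·z/(58.6) = -32.2 × -1 / 58.6 = 0.5495
[out]/[in] = 10^(0.5495) = 3.544

3.54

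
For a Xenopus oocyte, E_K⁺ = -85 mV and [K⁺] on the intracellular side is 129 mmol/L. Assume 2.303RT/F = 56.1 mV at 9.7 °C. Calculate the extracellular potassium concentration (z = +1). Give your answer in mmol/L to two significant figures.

3.9 mmol/L

Nernst: E = (56.1/1) · log₁₀([out]/[in]), so log₁₀([out]/[in]) = -85.0 × 1 / 56.1 = -1.5152.
[out]/[in] = 10^(-1.5152) = 0.03054.
[out] = 0.03054 × 129 = 3.939 mmol/L.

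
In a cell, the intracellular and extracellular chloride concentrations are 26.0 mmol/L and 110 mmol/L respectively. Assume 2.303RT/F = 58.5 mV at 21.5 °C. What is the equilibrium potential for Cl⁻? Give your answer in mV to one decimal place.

-36.6 mV

E = (58.5/z) · log₁₀([Cl⁻]_out/[Cl⁻]_in) with z = -1.
For an anion, dividing by z = -1 reverses the sign.
= (58.5/-1) · log₁₀(110/26.0) = -58.50 · log₁₀(4.231)
= -58.50 · (0.6264) = -36.65 mV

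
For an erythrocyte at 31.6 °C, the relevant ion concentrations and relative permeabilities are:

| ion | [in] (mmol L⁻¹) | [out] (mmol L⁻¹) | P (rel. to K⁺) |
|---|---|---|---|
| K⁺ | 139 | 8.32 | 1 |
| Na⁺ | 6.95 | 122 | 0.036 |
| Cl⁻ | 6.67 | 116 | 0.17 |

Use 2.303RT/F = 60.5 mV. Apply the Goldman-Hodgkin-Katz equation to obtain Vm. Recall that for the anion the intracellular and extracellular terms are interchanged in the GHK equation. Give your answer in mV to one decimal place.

Vm = 60.5 · log₁₀[(Σ P·[cation]ₒ + Σ P·[anion]ᵢ) / (Σ P·[cation]ᵢ + Σ P·[anion]ₒ)]
Numerator = 1×8.32 + 0.036×122 + 0.17×6.67 = 13.85
Denominator = 1×139 + 0.036×6.95 + 0.17×116 = 159
Vm = 60.5 · log₁₀(0.087097) = 60.5 × (-1.0600) = -64.13 mV

-64.1 mV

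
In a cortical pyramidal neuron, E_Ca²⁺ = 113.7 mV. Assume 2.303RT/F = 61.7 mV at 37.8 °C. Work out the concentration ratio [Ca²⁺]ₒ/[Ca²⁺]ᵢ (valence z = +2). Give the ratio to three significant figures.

log₁₀([out]/[in]) = E·z/(61.7) = 113.7 × 2 / 61.7 = 3.6856
[out]/[in] = 10^(3.6856) = 4848

4850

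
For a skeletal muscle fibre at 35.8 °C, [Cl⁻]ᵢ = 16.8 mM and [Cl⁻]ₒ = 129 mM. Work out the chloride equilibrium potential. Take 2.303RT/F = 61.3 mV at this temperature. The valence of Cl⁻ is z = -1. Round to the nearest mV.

E = (61.3/z) · log₁₀([Cl⁻]_out/[Cl⁻]_in) with z = -1.
For an anion, dividing by z = -1 reverses the sign.
= (61.3/-1) · log₁₀(129/16.8) = -61.30 · log₁₀(7.679)
= -61.30 · (0.8853) = -54.27 mV

-54 mV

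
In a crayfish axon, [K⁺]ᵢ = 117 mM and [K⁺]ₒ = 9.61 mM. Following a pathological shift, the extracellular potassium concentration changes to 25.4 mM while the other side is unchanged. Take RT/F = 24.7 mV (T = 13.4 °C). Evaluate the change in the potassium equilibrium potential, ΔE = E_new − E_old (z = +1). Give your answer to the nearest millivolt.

E_old = (24.7/1)·ln(9.61/117) = -61.73 mV
E_new = (24.7/1)·ln(25.4/117) = -37.73 mV
ΔE = -37.73 − (-61.73) = 24.01 mV

24 mV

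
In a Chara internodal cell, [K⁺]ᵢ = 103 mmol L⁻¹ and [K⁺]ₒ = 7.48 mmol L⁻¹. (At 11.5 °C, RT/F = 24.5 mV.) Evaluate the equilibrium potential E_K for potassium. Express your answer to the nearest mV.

E = (24.5/z) · ln([K⁺]_out/[K⁺]_in) with z = +1.
= (24.5/1) · ln(7.48/103) = 24.50 · ln(0.07262)
= 24.50 · (-2.6225) = -64.25 mV

-64 mV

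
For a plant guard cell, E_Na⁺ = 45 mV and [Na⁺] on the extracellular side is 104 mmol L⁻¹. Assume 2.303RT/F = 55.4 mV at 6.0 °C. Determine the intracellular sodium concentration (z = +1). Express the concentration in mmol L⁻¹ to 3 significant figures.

16.0 mmol L⁻¹

Nernst: E = (55.4/1) · log₁₀([out]/[in]), so log₁₀([out]/[in]) = 45.0 × 1 / 55.4 = 0.8123.
[out]/[in] = 10^(0.8123) = 6.49.
[in] = 104 / 6.49 = 16.02 mmol L⁻¹.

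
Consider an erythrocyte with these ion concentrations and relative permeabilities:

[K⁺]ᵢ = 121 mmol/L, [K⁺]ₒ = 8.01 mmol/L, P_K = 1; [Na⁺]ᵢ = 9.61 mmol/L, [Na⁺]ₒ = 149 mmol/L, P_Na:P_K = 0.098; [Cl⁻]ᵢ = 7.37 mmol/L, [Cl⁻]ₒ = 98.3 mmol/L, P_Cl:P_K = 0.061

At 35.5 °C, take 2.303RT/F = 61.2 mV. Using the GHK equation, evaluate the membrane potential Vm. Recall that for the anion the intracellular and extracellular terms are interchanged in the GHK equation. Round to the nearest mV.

-46 mV

Vm = 61.2 · log₁₀[(Σ P·[cation]ₒ + Σ P·[anion]ᵢ) / (Σ P·[cation]ᵢ + Σ P·[anion]ₒ)]
Numerator = 1×8.01 + 0.098×149 + 0.061×7.37 = 23.06
Denominator = 1×121 + 0.098×9.61 + 0.061×98.3 = 127.9
Vm = 61.2 · log₁₀(0.18026) = 61.2 × (-0.7441) = -45.54 mV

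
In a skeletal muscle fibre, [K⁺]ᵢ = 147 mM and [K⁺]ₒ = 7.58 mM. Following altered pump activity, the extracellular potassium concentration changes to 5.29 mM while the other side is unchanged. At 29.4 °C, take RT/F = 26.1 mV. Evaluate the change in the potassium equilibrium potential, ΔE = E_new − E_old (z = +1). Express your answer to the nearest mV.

-9 mV

E_old = (26.1/1)·ln(7.58/147) = -77.38 mV
E_new = (26.1/1)·ln(5.29/147) = -86.77 mV
ΔE = -86.77 − (-77.38) = -9.39 mV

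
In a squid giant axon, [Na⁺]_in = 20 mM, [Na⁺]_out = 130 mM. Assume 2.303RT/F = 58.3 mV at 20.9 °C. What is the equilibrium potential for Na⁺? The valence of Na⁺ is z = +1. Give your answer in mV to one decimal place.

47.4 mV

E = (58.3/z) · log₁₀([Na⁺]_out/[Na⁺]_in) with z = +1.
= (58.3/1) · log₁₀(130/20) = 58.30 · log₁₀(6.5)
= 58.30 · (0.8129) = 47.39 mV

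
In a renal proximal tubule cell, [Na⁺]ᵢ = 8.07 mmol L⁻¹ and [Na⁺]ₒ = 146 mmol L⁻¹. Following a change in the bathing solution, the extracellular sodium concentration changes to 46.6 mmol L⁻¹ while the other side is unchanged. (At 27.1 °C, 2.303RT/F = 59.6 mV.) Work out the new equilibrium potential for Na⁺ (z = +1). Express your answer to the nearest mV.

After the shift: [Na⁺]_out = 46.6, [Na⁺]_in = 8.07 mmol L⁻¹.
E_new = (59.6/1)·log₁₀(46.6/8.07) = 59.60 · (0.7615) = 45.39 mV

45 mV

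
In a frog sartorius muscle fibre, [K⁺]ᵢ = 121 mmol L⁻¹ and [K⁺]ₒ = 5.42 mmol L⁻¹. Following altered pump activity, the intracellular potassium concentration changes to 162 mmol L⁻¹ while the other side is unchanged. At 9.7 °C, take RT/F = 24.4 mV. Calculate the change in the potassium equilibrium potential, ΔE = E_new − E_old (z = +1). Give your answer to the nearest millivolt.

E_old = (24.4/1)·ln(5.42/121) = -75.78 mV
E_new = (24.4/1)·ln(5.42/162) = -82.90 mV
ΔE = -82.90 − (-75.78) = -7.12 mV

-7 mV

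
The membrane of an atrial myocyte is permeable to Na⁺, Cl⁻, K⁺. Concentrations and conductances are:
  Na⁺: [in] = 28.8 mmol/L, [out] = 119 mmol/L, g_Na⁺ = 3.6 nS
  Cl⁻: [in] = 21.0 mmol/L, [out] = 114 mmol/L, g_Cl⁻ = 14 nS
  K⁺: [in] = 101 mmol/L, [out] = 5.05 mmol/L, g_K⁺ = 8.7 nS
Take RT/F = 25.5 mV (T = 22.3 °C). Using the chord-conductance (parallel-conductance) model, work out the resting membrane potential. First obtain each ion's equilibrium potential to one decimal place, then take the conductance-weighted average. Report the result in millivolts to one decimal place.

-43.3 mV

E_Na⁺ = (25.5/1)·ln(119/28.8) = 36.2 mV
E_Cl⁻ = (25.5/-1)·ln(114/21.0) = -43.1 mV
E_K⁺ = (25.5/1)·ln(5.05/101) = -76.4 mV
Vm = (Σ gᵢEᵢ)/(Σ gᵢ) = (3.6·36.2 + 14·-43.1 + 8.7·-76.4) / (3.6 + 14 + 8.7)
= -1137.76 / 26.3 = -43.26 mV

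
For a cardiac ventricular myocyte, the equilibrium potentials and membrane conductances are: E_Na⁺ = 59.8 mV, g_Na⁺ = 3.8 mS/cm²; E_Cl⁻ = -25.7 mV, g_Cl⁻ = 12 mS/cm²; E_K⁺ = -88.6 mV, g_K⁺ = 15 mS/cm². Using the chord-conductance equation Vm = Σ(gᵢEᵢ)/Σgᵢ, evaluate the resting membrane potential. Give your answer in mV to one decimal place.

-45.8 mV

Σ gᵢEᵢ = 3.8·(59.8) + 12·(-25.7) + 15·(-88.6) = -1410.16
Σ gᵢ = 3.8 + 12 + 15 = 30.8
Vm = -1410.16 / 30.8 = -45.78 mV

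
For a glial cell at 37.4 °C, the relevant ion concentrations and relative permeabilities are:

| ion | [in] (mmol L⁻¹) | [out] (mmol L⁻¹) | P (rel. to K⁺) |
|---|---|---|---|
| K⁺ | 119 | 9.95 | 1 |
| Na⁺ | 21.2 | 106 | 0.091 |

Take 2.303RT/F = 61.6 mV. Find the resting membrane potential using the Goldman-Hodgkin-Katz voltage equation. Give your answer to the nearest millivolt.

-49 mV

Vm = 61.6 · log₁₀[(Σ P·[cation]ₒ + Σ P·[anion]ᵢ) / (Σ P·[cation]ᵢ + Σ P·[anion]ₒ)]
Numerator = 1×9.95 + 0.091×106 = 19.6
Denominator = 1×119 + 0.091×21.2 = 120.9
Vm = 61.6 · log₁₀(0.16205) = 61.6 × (-0.7904) = -48.69 mV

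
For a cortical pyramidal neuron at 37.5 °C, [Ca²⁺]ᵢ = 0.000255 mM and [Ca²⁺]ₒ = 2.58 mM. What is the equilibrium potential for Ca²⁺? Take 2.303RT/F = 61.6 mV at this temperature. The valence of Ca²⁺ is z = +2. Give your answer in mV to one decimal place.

E = (61.6/z) · log₁₀([Ca²⁺]_out/[Ca²⁺]_in) with z = +2.
= (61.6/2) · log₁₀(2.58/0.000255) = 30.80 · log₁₀(1.012e+04)
= 30.80 · (4.0051) = 123.36 mV

123.4 mV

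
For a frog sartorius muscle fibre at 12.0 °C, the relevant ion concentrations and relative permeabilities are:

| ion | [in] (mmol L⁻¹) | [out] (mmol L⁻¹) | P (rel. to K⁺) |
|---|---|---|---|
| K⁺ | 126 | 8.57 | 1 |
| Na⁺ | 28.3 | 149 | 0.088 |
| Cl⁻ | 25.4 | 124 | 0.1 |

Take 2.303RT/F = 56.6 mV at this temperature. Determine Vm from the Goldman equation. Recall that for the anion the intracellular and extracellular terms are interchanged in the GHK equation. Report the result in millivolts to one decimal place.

Vm = 56.6 · log₁₀[(Σ P·[cation]ₒ + Σ P·[anion]ᵢ) / (Σ P·[cation]ᵢ + Σ P·[anion]ₒ)]
Numerator = 1×8.57 + 0.088×149 + 0.1×25.4 = 24.22
Denominator = 1×126 + 0.088×28.3 + 0.1×124 = 140.9
Vm = 56.6 · log₁₀(0.17192) = 56.6 × (-0.7647) = -43.28 mV

-43.3 mV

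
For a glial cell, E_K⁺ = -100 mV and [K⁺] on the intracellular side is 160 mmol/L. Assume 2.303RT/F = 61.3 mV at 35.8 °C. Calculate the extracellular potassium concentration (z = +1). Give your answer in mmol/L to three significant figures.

3.74 mmol/L

Nernst: E = (61.3/1) · log₁₀([out]/[in]), so log₁₀([out]/[in]) = -100.0 × 1 / 61.3 = -1.6313.
[out]/[in] = 10^(-1.6313) = 0.02337.
[out] = 0.02337 × 160 = 3.739 mmol/L.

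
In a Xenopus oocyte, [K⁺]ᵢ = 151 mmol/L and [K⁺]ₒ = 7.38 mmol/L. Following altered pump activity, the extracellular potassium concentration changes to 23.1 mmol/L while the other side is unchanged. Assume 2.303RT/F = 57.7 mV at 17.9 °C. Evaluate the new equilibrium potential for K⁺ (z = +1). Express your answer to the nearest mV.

-47 mV

After the shift: [K⁺]_out = 23.1, [K⁺]_in = 151 mmol/L.
E_new = (57.7/1)·log₁₀(23.1/151) = 57.70 · (-0.8154) = -47.05 mV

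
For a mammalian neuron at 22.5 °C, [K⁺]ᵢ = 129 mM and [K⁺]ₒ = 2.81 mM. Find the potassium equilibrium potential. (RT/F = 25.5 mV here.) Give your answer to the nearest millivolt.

-98 mV

E = (25.5/z) · ln([K⁺]_out/[K⁺]_in) with z = +1.
= (25.5/1) · ln(2.81/129) = 25.50 · ln(0.02178)
= 25.50 · (-3.8266) = -97.58 mV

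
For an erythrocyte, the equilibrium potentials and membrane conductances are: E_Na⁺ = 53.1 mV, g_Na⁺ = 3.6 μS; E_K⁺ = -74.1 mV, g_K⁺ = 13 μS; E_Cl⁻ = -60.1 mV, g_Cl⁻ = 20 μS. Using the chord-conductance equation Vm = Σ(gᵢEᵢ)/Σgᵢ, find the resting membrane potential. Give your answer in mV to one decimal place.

Σ gᵢEᵢ = 3.6·(53.1) + 13·(-74.1) + 20·(-60.1) = -1974.14
Σ gᵢ = 3.6 + 13 + 20 = 36.6
Vm = -1974.14 / 36.6 = -53.94 mV

-53.9 mV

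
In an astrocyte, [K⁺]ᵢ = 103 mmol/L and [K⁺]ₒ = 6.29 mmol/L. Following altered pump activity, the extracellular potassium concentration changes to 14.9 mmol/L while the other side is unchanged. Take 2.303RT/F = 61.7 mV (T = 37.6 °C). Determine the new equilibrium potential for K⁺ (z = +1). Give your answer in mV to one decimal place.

-51.8 mV

After the shift: [K⁺]_out = 14.9, [K⁺]_in = 103 mmol/L.
E_new = (61.7/1)·log₁₀(14.9/103) = 61.70 · (-0.8397) = -51.81 mV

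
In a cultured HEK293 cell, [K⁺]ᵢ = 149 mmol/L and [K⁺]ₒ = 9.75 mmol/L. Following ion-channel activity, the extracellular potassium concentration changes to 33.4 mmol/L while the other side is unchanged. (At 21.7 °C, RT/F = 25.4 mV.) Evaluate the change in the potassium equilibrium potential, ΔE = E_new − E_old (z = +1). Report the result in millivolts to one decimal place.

E_old = (25.4/1)·ln(9.75/149) = -69.26 mV
E_new = (25.4/1)·ln(33.4/149) = -37.98 mV
ΔE = -37.98 − (-69.26) = 31.27 mV

31.3 mV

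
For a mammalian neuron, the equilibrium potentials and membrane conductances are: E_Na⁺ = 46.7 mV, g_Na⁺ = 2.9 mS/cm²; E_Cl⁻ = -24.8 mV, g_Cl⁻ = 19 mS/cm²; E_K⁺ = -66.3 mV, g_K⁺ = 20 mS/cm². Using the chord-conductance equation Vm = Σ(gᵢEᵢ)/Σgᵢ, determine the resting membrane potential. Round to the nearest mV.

Σ gᵢEᵢ = 2.9·(46.7) + 19·(-24.8) + 20·(-66.3) = -1661.77
Σ gᵢ = 2.9 + 19 + 20 = 41.9
Vm = -1661.77 / 41.9 = -39.66 mV

-40 mV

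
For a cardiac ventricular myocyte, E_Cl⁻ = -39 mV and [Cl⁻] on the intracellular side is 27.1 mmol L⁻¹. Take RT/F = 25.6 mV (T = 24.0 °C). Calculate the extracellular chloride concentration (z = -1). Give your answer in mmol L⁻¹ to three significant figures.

124 mmol L⁻¹

Nernst: E = (25.6/-1) · ln([out]/[in]), so ln([out]/[in]) = -39.0 × -1 / 25.6 = 1.5234.
[out]/[in] = e^(1.5234) = 4.588.
[out] = 4.588 × 27.1 = 124.3 mmol L⁻¹.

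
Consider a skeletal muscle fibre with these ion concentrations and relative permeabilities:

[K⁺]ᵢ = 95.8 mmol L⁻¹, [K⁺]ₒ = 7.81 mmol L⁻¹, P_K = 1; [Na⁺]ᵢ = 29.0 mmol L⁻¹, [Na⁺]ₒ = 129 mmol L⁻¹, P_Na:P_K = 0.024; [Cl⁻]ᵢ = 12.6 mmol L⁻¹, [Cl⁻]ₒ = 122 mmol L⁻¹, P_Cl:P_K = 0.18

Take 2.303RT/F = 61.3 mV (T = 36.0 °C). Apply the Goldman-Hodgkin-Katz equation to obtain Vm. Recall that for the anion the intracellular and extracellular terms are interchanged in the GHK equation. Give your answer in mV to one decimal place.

-58.5 mV

Vm = 61.3 · log₁₀[(Σ P·[cation]ₒ + Σ P·[anion]ᵢ) / (Σ P·[cation]ᵢ + Σ P·[anion]ₒ)]
Numerator = 1×7.81 + 0.024×129 + 0.18×12.6 = 13.17
Denominator = 1×95.8 + 0.024×29.0 + 0.18×122 = 118.5
Vm = 61.3 · log₁₀(0.11121) = 61.3 × (-0.9538) = -58.47 mV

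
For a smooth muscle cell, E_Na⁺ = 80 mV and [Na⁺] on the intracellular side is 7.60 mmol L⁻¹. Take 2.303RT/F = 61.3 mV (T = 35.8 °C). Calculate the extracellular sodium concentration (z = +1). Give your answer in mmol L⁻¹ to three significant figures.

153 mmol L⁻¹

Nernst: E = (61.3/1) · log₁₀([out]/[in]), so log₁₀([out]/[in]) = 80.0 × 1 / 61.3 = 1.3051.
[out]/[in] = 10^(1.3051) = 20.19.
[out] = 20.19 × 7.60 = 153.4 mmol L⁻¹.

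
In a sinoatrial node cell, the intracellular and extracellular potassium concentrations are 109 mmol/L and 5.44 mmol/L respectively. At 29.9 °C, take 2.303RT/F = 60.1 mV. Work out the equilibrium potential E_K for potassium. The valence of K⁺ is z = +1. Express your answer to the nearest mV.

-78 mV

E = (60.1/z) · log₁₀([K⁺]_out/[K⁺]_in) with z = +1.
= (60.1/1) · log₁₀(5.44/109) = 60.10 · log₁₀(0.04991)
= 60.10 · (-1.3018) = -78.24 mV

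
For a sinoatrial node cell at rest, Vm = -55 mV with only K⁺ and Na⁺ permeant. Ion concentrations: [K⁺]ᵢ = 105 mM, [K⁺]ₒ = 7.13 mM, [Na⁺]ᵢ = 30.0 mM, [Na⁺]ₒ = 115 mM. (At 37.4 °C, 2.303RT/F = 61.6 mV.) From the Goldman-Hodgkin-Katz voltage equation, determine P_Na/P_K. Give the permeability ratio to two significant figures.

0.057

Let α = P_Na/P_K. GHK: Vm = 61.6·log₁₀[(Kₒ + α·Naₒ)/(Kᵢ + α·Naᵢ)].
10^(Vm/61.6) = 10^(-55.0/61.6) = 0.12798
So 0.12798·(Kᵢ + α·Naᵢ) = Kₒ + α·Naₒ → α = (0.12798·105.0 − 7.13) / (115.0 − 0.12798·30.0)
α = (13.44 − 7.13) / (115.0 − 3.839) = 6.308/111.2 = 0.05675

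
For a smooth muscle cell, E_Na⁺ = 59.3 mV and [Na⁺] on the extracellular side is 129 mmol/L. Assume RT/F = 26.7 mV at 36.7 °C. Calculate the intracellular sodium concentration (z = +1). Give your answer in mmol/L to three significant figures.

Nernst: E = (26.7/1) · ln([out]/[in]), so ln([out]/[in]) = 59.3 × 1 / 26.7 = 2.2210.
[out]/[in] = e^(2.2210) = 9.216.
[in] = 129 / 9.216 = 14 mmol/L.

14.0 mmol/L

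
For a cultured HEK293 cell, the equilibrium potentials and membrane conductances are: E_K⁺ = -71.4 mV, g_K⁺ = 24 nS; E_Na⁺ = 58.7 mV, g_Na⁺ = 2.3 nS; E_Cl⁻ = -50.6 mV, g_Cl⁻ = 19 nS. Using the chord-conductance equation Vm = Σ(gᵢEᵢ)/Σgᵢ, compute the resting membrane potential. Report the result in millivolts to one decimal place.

-56.1 mV

Σ gᵢEᵢ = 24·(-71.4) + 2.3·(58.7) + 19·(-50.6) = -2539.99
Σ gᵢ = 24 + 2.3 + 19 = 45.3
Vm = -2539.99 / 45.3 = -56.07 mV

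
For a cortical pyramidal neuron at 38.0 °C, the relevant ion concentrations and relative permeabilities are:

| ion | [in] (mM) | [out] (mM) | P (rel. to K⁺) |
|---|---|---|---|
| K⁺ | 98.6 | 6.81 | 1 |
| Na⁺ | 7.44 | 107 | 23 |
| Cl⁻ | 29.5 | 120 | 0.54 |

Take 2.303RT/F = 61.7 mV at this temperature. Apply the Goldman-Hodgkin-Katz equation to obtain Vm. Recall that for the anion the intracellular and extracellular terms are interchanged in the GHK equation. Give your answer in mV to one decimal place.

53.7 mV

Vm = 61.7 · log₁₀[(Σ P·[cation]ₒ + Σ P·[anion]ᵢ) / (Σ P·[cation]ᵢ + Σ P·[anion]ₒ)]
Numerator = 1×6.81 + 23×107 + 0.54×29.5 = 2484
Denominator = 1×98.6 + 23×7.44 + 0.54×120 = 334.5
Vm = 61.7 · log₁₀(7.4248) = 61.7 × (0.8707) = 53.72 mV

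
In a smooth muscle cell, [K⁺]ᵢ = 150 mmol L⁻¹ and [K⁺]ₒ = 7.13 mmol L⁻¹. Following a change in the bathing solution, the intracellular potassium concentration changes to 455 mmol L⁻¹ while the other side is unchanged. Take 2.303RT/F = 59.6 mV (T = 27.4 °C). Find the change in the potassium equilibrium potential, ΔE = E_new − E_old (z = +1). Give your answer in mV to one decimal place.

E_old = (59.6/1)·log₁₀(7.13/150) = -78.85 mV
E_new = (59.6/1)·log₁₀(7.13/455) = -107.57 mV
ΔE = -107.57 − (-78.85) = -28.72 mV

-28.7 mV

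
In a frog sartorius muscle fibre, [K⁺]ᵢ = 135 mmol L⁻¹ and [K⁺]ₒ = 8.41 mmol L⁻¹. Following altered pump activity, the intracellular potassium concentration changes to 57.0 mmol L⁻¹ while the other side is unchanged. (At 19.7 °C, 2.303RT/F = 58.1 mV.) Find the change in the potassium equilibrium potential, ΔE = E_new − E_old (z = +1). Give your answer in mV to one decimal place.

E_old = (58.1/1)·log₁₀(8.41/135) = -70.04 mV
E_new = (58.1/1)·log₁₀(8.41/57.0) = -48.29 mV
ΔE = -48.29 − (-70.04) = 21.76 mV

21.8 mV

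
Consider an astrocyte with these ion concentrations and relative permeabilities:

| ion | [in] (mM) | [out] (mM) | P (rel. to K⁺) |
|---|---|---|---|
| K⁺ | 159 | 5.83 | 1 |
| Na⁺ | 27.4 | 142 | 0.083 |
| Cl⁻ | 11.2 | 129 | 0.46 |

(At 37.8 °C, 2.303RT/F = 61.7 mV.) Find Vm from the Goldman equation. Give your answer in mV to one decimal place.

-60.9 mV

Vm = 61.7 · log₁₀[(Σ P·[cation]ₒ + Σ P·[anion]ᵢ) / (Σ P·[cation]ᵢ + Σ P·[anion]ₒ)]
Numerator = 1×5.83 + 0.083×142 + 0.46×11.2 = 22.77
Denominator = 1×159 + 0.083×27.4 + 0.46×129 = 220.6
Vm = 61.7 · log₁₀(0.1032) = 61.7 × (-0.9863) = -60.86 mV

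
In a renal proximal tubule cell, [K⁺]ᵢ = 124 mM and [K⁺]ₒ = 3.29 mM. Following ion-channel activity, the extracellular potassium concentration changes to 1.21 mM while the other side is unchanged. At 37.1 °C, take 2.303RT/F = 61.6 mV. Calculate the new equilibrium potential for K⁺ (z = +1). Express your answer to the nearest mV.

-124 mV

After the shift: [K⁺]_out = 1.21, [K⁺]_in = 124 mM.
E_new = (61.6/1)·log₁₀(1.21/124) = 61.60 · (-2.0106) = -123.86 mV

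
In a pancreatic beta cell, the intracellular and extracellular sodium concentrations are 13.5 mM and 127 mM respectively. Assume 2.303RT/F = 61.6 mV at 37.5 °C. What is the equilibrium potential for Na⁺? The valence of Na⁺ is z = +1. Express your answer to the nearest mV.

E = (61.6/z) · log₁₀([Na⁺]_out/[Na⁺]_in) with z = +1.
= (61.6/1) · log₁₀(127/13.5) = 61.60 · log₁₀(9.407)
= 61.60 · (0.9735) = 59.97 mV

60 mV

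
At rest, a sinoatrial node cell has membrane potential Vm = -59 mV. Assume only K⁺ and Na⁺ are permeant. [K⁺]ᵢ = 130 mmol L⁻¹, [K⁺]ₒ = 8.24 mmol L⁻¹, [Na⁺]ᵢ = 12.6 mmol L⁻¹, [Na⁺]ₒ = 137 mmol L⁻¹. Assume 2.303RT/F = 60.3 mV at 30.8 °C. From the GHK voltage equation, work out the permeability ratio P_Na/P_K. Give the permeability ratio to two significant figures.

0.040

Let α = P_Na/P_K. GHK: Vm = 60.3·log₁₀[(Kₒ + α·Naₒ)/(Kᵢ + α·Naᵢ)].
10^(Vm/60.3) = 10^(-59.0/60.3) = 0.10509
So 0.10509·(Kᵢ + α·Naᵢ) = Kₒ + α·Naₒ → α = (0.10509·130.0 − 8.24) / (137.0 − 0.10509·12.6)
α = (13.66 − 8.24) / (137.0 − 1.324) = 5.422/135.7 = 0.03996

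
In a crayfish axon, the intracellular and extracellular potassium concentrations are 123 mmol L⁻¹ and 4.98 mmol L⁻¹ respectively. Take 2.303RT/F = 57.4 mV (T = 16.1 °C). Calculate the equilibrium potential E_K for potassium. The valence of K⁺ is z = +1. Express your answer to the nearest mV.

E = (57.4/z) · log₁₀([K⁺]_out/[K⁺]_in) with z = +1.
= (57.4/1) · log₁₀(4.98/123) = 57.40 · log₁₀(0.04049)
= 57.40 · (-1.3927) = -79.94 mV

-80 mV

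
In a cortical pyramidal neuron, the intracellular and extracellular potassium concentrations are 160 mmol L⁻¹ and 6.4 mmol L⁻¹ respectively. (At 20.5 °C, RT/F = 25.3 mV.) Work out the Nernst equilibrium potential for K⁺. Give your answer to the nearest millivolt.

-81 mV

E = (25.3/z) · ln([K⁺]_out/[K⁺]_in) with z = +1.
= (25.3/1) · ln(6.4/160) = 25.30 · ln(0.04)
= 25.30 · (-3.2189) = -81.44 mV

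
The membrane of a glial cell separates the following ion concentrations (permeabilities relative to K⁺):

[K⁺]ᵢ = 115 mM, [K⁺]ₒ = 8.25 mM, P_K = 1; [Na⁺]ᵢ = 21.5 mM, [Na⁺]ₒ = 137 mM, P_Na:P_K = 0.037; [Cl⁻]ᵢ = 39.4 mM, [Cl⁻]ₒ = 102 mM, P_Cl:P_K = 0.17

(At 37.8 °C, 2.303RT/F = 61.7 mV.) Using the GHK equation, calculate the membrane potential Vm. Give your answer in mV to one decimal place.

-50.8 mV

Vm = 61.7 · log₁₀[(Σ P·[cation]ₒ + Σ P·[anion]ᵢ) / (Σ P·[cation]ᵢ + Σ P·[anion]ₒ)]
Numerator = 1×8.25 + 0.037×137 + 0.17×39.4 = 20.02
Denominator = 1×115 + 0.037×21.5 + 0.17×102 = 133.1
Vm = 61.7 · log₁₀(0.15035) = 61.7 × (-0.8229) = -50.77 mV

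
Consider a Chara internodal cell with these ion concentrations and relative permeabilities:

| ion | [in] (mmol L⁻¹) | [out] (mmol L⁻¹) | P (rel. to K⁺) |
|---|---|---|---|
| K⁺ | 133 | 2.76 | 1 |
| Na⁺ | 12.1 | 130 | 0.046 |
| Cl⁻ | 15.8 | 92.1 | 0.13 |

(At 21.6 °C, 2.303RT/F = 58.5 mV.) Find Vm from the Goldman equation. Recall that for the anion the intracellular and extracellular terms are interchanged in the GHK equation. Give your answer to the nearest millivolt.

Vm = 58.5 · log₁₀[(Σ P·[cation]ₒ + Σ P·[anion]ᵢ) / (Σ P·[cation]ᵢ + Σ P·[anion]ₒ)]
Numerator = 1×2.76 + 0.046×130 + 0.13×15.8 = 10.79
Denominator = 1×133 + 0.046×12.1 + 0.13×92.1 = 145.5
Vm = 58.5 · log₁₀(0.07417) = 58.5 × (-1.1298) = -66.09 mV

-66 mV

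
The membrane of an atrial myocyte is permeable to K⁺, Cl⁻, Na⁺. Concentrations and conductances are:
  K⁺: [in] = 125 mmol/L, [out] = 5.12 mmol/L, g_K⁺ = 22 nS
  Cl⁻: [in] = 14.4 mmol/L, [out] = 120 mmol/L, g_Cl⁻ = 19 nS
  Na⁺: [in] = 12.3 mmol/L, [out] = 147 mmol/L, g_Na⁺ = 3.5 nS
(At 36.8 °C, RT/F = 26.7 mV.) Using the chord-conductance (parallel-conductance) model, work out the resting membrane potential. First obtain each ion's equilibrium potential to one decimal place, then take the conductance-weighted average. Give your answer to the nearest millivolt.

-61 mV

E_K⁺ = (26.7/1)·ln(5.12/125) = -85.3 mV
E_Cl⁻ = (26.7/-1)·ln(120/14.4) = -56.6 mV
E_Na⁺ = (26.7/1)·ln(147/12.3) = 66.2 mV
Vm = (Σ gᵢEᵢ)/(Σ gᵢ) = (22·-85.3 + 19·-56.6 + 3.5·66.2) / (22 + 19 + 3.5)
= -2720.30 / 44.5 = -61.13 mV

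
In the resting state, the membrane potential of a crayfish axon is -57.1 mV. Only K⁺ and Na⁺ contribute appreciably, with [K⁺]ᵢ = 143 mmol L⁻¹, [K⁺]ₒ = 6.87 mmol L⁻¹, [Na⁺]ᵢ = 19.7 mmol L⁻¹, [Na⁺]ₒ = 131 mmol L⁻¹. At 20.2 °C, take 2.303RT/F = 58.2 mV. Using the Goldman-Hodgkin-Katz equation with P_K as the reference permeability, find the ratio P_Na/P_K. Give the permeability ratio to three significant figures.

0.0626

Let α = P_Na/P_K. GHK: Vm = 58.2·log₁₀[(Kₒ + α·Naₒ)/(Kᵢ + α·Naᵢ)].
10^(Vm/58.2) = 10^(-57.1/58.2) = 0.10445
So 0.10445·(Kᵢ + α·Naᵢ) = Kₒ + α·Naₒ → α = (0.10445·143.0 − 6.87) / (131.0 − 0.10445·19.7)
α = (14.94 − 6.87) / (131.0 − 2.058) = 8.066/128.9 = 0.06256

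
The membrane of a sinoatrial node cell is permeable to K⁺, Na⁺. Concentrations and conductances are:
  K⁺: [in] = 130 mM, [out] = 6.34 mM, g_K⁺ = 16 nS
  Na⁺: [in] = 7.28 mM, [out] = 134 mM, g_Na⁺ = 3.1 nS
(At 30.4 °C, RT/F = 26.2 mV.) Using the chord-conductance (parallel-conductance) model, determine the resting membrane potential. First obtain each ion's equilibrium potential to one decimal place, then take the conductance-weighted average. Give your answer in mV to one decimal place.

-53.9 mV

E_K⁺ = (26.2/1)·ln(6.34/130) = -79.1 mV
E_Na⁺ = (26.2/1)·ln(134/7.28) = 76.3 mV
Vm = (Σ gᵢEᵢ)/(Σ gᵢ) = (16·-79.1 + 3.1·76.3) / (16 + 3.1)
= -1029.07 / 19.1 = -53.88 mV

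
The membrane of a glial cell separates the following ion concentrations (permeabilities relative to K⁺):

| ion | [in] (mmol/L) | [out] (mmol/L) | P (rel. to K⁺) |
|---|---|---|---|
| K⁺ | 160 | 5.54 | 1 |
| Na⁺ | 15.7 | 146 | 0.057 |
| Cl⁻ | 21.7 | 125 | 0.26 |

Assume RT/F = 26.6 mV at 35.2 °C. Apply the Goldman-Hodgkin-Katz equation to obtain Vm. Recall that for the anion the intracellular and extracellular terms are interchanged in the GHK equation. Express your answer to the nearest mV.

-61 mV

Vm = 26.6 · ln[(Σ P·[cation]ₒ + Σ P·[anion]ᵢ) / (Σ P·[cation]ᵢ + Σ P·[anion]ₒ)]
Numerator = 1×5.54 + 0.057×146 + 0.26×21.7 = 19.5
Denominator = 1×160 + 0.057×15.7 + 0.26×125 = 193.4
Vm = 26.6 · ln(0.10085) = 26.6 × (-2.2941) = -61.02 mV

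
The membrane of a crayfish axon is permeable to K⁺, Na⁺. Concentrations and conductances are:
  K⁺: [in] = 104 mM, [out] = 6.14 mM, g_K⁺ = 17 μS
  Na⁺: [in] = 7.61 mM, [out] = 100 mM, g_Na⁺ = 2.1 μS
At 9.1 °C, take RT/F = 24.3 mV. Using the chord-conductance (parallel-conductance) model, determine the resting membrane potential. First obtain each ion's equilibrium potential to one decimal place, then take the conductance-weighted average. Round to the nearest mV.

E_K⁺ = (24.3/1)·ln(6.14/104) = -68.8 mV
E_Na⁺ = (24.3/1)·ln(100/7.61) = 62.6 mV
Vm = (Σ gᵢEᵢ)/(Σ gᵢ) = (17·-68.8 + 2.1·62.6) / (17 + 2.1)
= -1038.14 / 19.1 = -54.35 mV

-54 mV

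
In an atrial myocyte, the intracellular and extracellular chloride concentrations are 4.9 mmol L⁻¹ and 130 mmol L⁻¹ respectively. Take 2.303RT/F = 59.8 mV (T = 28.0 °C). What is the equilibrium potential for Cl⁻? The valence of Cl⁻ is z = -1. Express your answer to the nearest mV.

-85 mV

E = (59.8/z) · log₁₀([Cl⁻]_out/[Cl⁻]_in) with z = -1.
For an anion, dividing by z = -1 reverses the sign.
= (59.8/-1) · log₁₀(130/4.9) = -59.80 · log₁₀(26.53)
= -59.80 · (1.4237) = -85.14 mV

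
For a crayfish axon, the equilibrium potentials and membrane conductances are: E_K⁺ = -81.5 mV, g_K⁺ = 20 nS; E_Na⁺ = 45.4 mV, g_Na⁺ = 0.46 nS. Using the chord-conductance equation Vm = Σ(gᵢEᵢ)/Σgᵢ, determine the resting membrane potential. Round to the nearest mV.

-79 mV

Σ gᵢEᵢ = 20·(-81.5) + 0.46·(45.4) = -1609.12
Σ gᵢ = 20 + 0.46 = 20.46
Vm = -1609.12 / 20.46 = -78.65 mV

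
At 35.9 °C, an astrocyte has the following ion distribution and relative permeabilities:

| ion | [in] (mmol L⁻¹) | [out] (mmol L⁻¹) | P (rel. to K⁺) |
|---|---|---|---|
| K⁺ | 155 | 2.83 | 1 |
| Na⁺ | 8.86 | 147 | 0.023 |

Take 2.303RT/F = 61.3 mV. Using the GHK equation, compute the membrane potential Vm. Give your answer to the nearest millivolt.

Vm = 61.3 · log₁₀[(Σ P·[cation]ₒ + Σ P·[anion]ᵢ) / (Σ P·[cation]ᵢ + Σ P·[anion]ₒ)]
Numerator = 1×2.83 + 0.023×147 = 6.211
Denominator = 1×155 + 0.023×8.86 = 155.2
Vm = 61.3 · log₁₀(0.040018) = 61.3 × (-1.3977) = -85.68 mV

-86 mV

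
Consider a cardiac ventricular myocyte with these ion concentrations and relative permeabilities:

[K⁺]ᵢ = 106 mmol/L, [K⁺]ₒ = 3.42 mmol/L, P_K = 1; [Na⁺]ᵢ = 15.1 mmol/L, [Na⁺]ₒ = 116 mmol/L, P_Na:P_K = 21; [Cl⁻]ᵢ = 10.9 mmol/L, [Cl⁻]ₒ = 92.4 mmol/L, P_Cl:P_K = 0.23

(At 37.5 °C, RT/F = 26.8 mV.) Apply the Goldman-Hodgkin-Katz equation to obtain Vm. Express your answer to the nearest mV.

Vm = 26.8 · ln[(Σ P·[cation]ₒ + Σ P·[anion]ᵢ) / (Σ P·[cation]ᵢ + Σ P·[anion]ₒ)]
Numerator = 1×3.42 + 21×116 + 0.23×10.9 = 2442
Denominator = 1×106 + 21×15.1 + 0.23×92.4 = 444.4
Vm = 26.8 · ln(5.4955) = 26.8 × (1.7039) = 45.67 mV

46 mV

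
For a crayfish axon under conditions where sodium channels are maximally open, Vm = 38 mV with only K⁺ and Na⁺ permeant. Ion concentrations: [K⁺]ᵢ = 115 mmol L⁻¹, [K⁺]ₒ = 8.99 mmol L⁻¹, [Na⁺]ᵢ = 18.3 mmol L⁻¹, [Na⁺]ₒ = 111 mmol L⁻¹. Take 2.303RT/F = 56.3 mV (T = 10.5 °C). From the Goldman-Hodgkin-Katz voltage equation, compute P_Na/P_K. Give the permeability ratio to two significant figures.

22

Let α = P_Na/P_K. GHK: Vm = 56.3·log₁₀[(Kₒ + α·Naₒ)/(Kᵢ + α·Naᵢ)].
10^(Vm/56.3) = 10^(38.0/56.3) = 4.731
So 4.731·(Kᵢ + α·Naᵢ) = Kₒ + α·Naₒ → α = (4.731·115.0 − 8.99) / (111.0 − 4.731·18.3)
α = (544.1 − 8.99) / (111.0 − 86.58) = 535.1/24.42 = 21.91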